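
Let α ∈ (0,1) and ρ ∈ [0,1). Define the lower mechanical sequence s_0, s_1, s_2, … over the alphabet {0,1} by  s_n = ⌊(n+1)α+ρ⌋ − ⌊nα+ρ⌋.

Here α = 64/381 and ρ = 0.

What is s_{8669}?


0

(n+1)α + ρ = (8670·64) / 381 = 554880/381
nα + ρ     = (8669·64) / 381 = 554816/381
⌊554880/381⌋ = 1456,  ⌊554816/381⌋ = 1456
s_{8669} = 1456 − 1456 = 0


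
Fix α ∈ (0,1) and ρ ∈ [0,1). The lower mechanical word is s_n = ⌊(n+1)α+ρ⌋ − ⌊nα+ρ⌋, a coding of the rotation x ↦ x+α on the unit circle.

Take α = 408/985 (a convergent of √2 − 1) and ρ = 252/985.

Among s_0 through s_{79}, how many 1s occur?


#1s = Σ_{n=0}^{79} s_n = Σ_{n=0}^{79} (⌊(n+1)α+ρ⌋ − ⌊nα+ρ⌋)
the sum telescopes: every ⌊nα+ρ⌋ with 0 < n < 80 appears once with + and once with −, leaving ⌊80α+ρ⌋ − ⌊0·α+ρ⌋
80α + ρ = (80·408 + 252) / 985 = 32892/985
ρ = 252/985
⌊32892/985⌋ = 33,  ⌊252/985⌋ = 0
#1s = 33 − 0 = 33

33


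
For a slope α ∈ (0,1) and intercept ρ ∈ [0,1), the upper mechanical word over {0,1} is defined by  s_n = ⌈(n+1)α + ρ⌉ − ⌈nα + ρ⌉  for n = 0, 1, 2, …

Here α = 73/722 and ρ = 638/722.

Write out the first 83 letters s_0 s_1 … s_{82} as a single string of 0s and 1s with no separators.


01000000000100000000100000000010000000001000000000100000000010000000001000000000100

n=0: ⌈(1·73+638)/722⌉ − ⌈(0·73+638)/722⌉ = ⌈711/722⌉ − ⌈638/722⌉ = 1 − 1 = 0
n=1: ⌈(2·73+638)/722⌉ − ⌈(1·73+638)/722⌉ = ⌈784/722⌉ − ⌈711/722⌉ = 2 − 1 = 1
n=2: ⌈(3·73+638)/722⌉ − ⌈(2·73+638)/722⌉ = ⌈857/722⌉ − ⌈784/722⌉ = 2 − 2 = 0
n=3: ⌈(4·73+638)/722⌉ − ⌈(3·73+638)/722⌉ = ⌈930/722⌉ − ⌈857/722⌉ = 2 − 2 = 0
n=4: ⌈(5·73+638)/722⌉ − ⌈(4·73+638)/722⌉ = ⌈1003/722⌉ − ⌈930/722⌉ = 2 − 2 = 0
n=5: ⌈(6·73+638)/722⌉ − ⌈(5·73+638)/722⌉ = ⌈1076/722⌉ − ⌈1003/722⌉ = 2 − 2 = 0
n=6: ⌈(7·73+638)/722⌉ − ⌈(6·73+638)/722⌉ = ⌈1149/722⌉ − ⌈1076/722⌉ = 2 − 2 = 0
n=7: ⌈(8·73+638)/722⌉ − ⌈(7·73+638)/722⌉ = ⌈1222/722⌉ − ⌈1149/722⌉ = 2 − 2 = 0
n=8: ⌈(9·73+638)/722⌉ − ⌈(8·73+638)/722⌉ = ⌈1295/722⌉ − ⌈1222/722⌉ = 2 − 2 = 0
n=9: ⌈(10·73+638)/722⌉ − ⌈(9·73+638)/722⌉ = ⌈1368/722⌉ − ⌈1295/722⌉ = 2 − 2 = 0
n=10: ⌈(11·73+638)/722⌉ − ⌈(10·73+638)/722⌉ = ⌈1441/722⌉ − ⌈1368/722⌉ = 2 − 2 = 0
n=11: ⌈(12·73+638)/722⌉ − ⌈(11·73+638)/722⌉ = ⌈1514/722⌉ − ⌈1441/722⌉ = 3 − 2 = 1
n=12: ⌈(13·73+638)/722⌉ − ⌈(12·73+638)/722⌉ = ⌈1587/722⌉ − ⌈1514/722⌉ = 3 − 3 = 0
n=13: ⌈(14·73+638)/722⌉ − ⌈(13·73+638)/722⌉ = ⌈1660/722⌉ − ⌈1587/722⌉ = 3 − 3 = 0
n=14: ⌈(15·73+638)/722⌉ − ⌈(14·73+638)/722⌉ = ⌈1733/722⌉ − ⌈1660/722⌉ = 3 − 3 = 0
n=15: ⌈(16·73+638)/722⌉ − ⌈(15·73+638)/722⌉ = ⌈1806/722⌉ − ⌈1733/722⌉ = 3 − 3 = 0
n=16: ⌈(17·73+638)/722⌉ − ⌈(16·73+638)/722⌉ = ⌈1879/722⌉ − ⌈1806/722⌉ = 3 − 3 = 0
n=17: ⌈(18·73+638)/722⌉ − ⌈(17·73+638)/722⌉ = ⌈1952/722⌉ − ⌈1879/722⌉ = 3 − 3 = 0
n=18: ⌈(19·73+638)/722⌉ − ⌈(18·73+638)/722⌉ = ⌈2025/722⌉ − ⌈1952/722⌉ = 3 − 3 = 0
n=19: ⌈(20·73+638)/722⌉ − ⌈(19·73+638)/722⌉ = ⌈2098/722⌉ − ⌈2025/722⌉ = 3 − 3 = 0
n=20: ⌈(21·73+638)/722⌉ − ⌈(20·73+638)/722⌉ = ⌈2171/722⌉ − ⌈2098/722⌉ = 4 − 3 = 1
n=21: ⌈(22·73+638)/722⌉ − ⌈(21·73+638)/722⌉ = ⌈2244/722⌉ − ⌈2171/722⌉ = 4 − 4 = 0
n=22: ⌈(23·73+638)/722⌉ − ⌈(22·73+638)/722⌉ = ⌈2317/722⌉ − ⌈2244/722⌉ = 4 − 4 = 0
n=23: ⌈(24·73+638)/722⌉ − ⌈(23·73+638)/722⌉ = ⌈2390/722⌉ − ⌈2317/722⌉ = 4 − 4 = 0
n=24: ⌈(25·73+638)/722⌉ − ⌈(24·73+638)/722⌉ = ⌈2463/722⌉ − ⌈2390/722⌉ = 4 − 4 = 0
n=25: ⌈(26·73+638)/722⌉ − ⌈(25·73+638)/722⌉ = ⌈2536/722⌉ − ⌈2463/722⌉ = 4 − 4 = 0
n=26: ⌈(27·73+638)/722⌉ − ⌈(26·73+638)/722⌉ = ⌈2609/722⌉ − ⌈2536/722⌉ = 4 − 4 = 0
n=27: ⌈(28·73+638)/722⌉ − ⌈(27·73+638)/722⌉ = ⌈2682/722⌉ − ⌈2609/722⌉ = 4 − 4 = 0
n=28: ⌈(29·73+638)/722⌉ − ⌈(28·73+638)/722⌉ = ⌈2755/722⌉ − ⌈2682/722⌉ = 4 − 4 = 0
n=29: ⌈(30·73+638)/722⌉ − ⌈(29·73+638)/722⌉ = ⌈2828/722⌉ − ⌈2755/722⌉ = 4 − 4 = 0
n=30: ⌈(31·73+638)/722⌉ − ⌈(30·73+638)/722⌉ = ⌈2901/722⌉ − ⌈2828/722⌉ = 5 − 4 = 1
n=31: ⌈(32·73+638)/722⌉ − ⌈(31·73+638)/722⌉ = ⌈2974/722⌉ − ⌈2901/722⌉ = 5 − 5 = 0
n=32: ⌈(33·73+638)/722⌉ − ⌈(32·73+638)/722⌉ = ⌈3047/722⌉ − ⌈2974/722⌉ = 5 − 5 = 0
n=33: ⌈(34·73+638)/722⌉ − ⌈(33·73+638)/722⌉ = ⌈3120/722⌉ − ⌈3047/722⌉ = 5 − 5 = 0
n=34: ⌈(35·73+638)/722⌉ − ⌈(34·73+638)/722⌉ = ⌈3193/722⌉ − ⌈3120/722⌉ = 5 − 5 = 0
n=35: ⌈(36·73+638)/722⌉ − ⌈(35·73+638)/722⌉ = ⌈3266/722⌉ − ⌈3193/722⌉ = 5 − 5 = 0
n=36: ⌈(37·73+638)/722⌉ − ⌈(36·73+638)/722⌉ = ⌈3339/722⌉ − ⌈3266/722⌉ = 5 − 5 = 0
n=37: ⌈(38·73+638)/722⌉ − ⌈(37·73+638)/722⌉ = ⌈3412/722⌉ − ⌈3339/722⌉ = 5 − 5 = 0
n=38: ⌈(39·73+638)/722⌉ − ⌈(38·73+638)/722⌉ = ⌈3485/722⌉ − ⌈3412/722⌉ = 5 − 5 = 0
n=39: ⌈(40·73+638)/722⌉ − ⌈(39·73+638)/722⌉ = ⌈3558/722⌉ − ⌈3485/722⌉ = 5 − 5 = 0
n=40: ⌈(41·73+638)/722⌉ − ⌈(40·73+638)/722⌉ = ⌈3631/722⌉ − ⌈3558/722⌉ = 6 − 5 = 1
n=41: ⌈(42·73+638)/722⌉ − ⌈(41·73+638)/722⌉ = ⌈3704/722⌉ − ⌈3631/722⌉ = 6 − 6 = 0
n=42: ⌈(43·73+638)/722⌉ − ⌈(42·73+638)/722⌉ = ⌈3777/722⌉ − ⌈3704/722⌉ = 6 − 6 = 0
n=43: ⌈(44·73+638)/722⌉ − ⌈(43·73+638)/722⌉ = ⌈3850/722⌉ − ⌈3777/722⌉ = 6 − 6 = 0
n=44: ⌈(45·73+638)/722⌉ − ⌈(44·73+638)/722⌉ = ⌈3923/722⌉ − ⌈3850/722⌉ = 6 − 6 = 0
n=45: ⌈(46·73+638)/722⌉ − ⌈(45·73+638)/722⌉ = ⌈3996/722⌉ − ⌈3923/722⌉ = 6 − 6 = 0
n=46: ⌈(47·73+638)/722⌉ − ⌈(46·73+638)/722⌉ = ⌈4069/722⌉ − ⌈3996/722⌉ = 6 − 6 = 0
n=47: ⌈(48·73+638)/722⌉ − ⌈(47·73+638)/722⌉ = ⌈4142/722⌉ − ⌈4069/722⌉ = 6 − 6 = 0
n=48: ⌈(49·73+638)/722⌉ − ⌈(48·73+638)/722⌉ = ⌈4215/722⌉ − ⌈4142/722⌉ = 6 − 6 = 0
n=49: ⌈(50·73+638)/722⌉ − ⌈(49·73+638)/722⌉ = ⌈4288/722⌉ − ⌈4215/722⌉ = 6 − 6 = 0
n=50: ⌈(51·73+638)/722⌉ − ⌈(50·73+638)/722⌉ = ⌈4361/722⌉ − ⌈4288/722⌉ = 7 − 6 = 1
n=51: ⌈(52·73+638)/722⌉ − ⌈(51·73+638)/722⌉ = ⌈4434/722⌉ − ⌈4361/722⌉ = 7 − 7 = 0
n=52: ⌈(53·73+638)/722⌉ − ⌈(52·73+638)/722⌉ = ⌈4507/722⌉ − ⌈4434/722⌉ = 7 − 7 = 0
n=53: ⌈(54·73+638)/722⌉ − ⌈(53·73+638)/722⌉ = ⌈4580/722⌉ − ⌈4507/722⌉ = 7 − 7 = 0
n=54: ⌈(55·73+638)/722⌉ − ⌈(54·73+638)/722⌉ = ⌈4653/722⌉ − ⌈4580/722⌉ = 7 − 7 = 0
n=55: ⌈(56·73+638)/722⌉ − ⌈(55·73+638)/722⌉ = ⌈4726/722⌉ − ⌈4653/722⌉ = 7 − 7 = 0
n=56: ⌈(57·73+638)/722⌉ − ⌈(56·73+638)/722⌉ = ⌈4799/722⌉ − ⌈4726/722⌉ = 7 − 7 = 0
n=57: ⌈(58·73+638)/722⌉ − ⌈(57·73+638)/722⌉ = ⌈4872/722⌉ − ⌈4799/722⌉ = 7 − 7 = 0
n=58: ⌈(59·73+638)/722⌉ − ⌈(58·73+638)/722⌉ = ⌈4945/722⌉ − ⌈4872/722⌉ = 7 − 7 = 0
n=59: ⌈(60·73+638)/722⌉ − ⌈(59·73+638)/722⌉ = ⌈5018/722⌉ − ⌈4945/722⌉ = 7 − 7 = 0
n=60: ⌈(61·73+638)/722⌉ − ⌈(60·73+638)/722⌉ = ⌈5091/722⌉ − ⌈5018/722⌉ = 8 − 7 = 1
n=61: ⌈(62·73+638)/722⌉ − ⌈(61·73+638)/722⌉ = ⌈5164/722⌉ − ⌈5091/722⌉ = 8 − 8 = 0
n=62: ⌈(63·73+638)/722⌉ − ⌈(62·73+638)/722⌉ = ⌈5237/722⌉ − ⌈5164/722⌉ = 8 − 8 = 0
n=63: ⌈(64·73+638)/722⌉ − ⌈(63·73+638)/722⌉ = ⌈5310/722⌉ − ⌈5237/722⌉ = 8 − 8 = 0
n=64: ⌈(65·73+638)/722⌉ − ⌈(64·73+638)/722⌉ = ⌈5383/722⌉ − ⌈5310/722⌉ = 8 − 8 = 0
n=65: ⌈(66·73+638)/722⌉ − ⌈(65·73+638)/722⌉ = ⌈5456/722⌉ − ⌈5383/722⌉ = 8 − 8 = 0
n=66: ⌈(67·73+638)/722⌉ − ⌈(66·73+638)/722⌉ = ⌈5529/722⌉ − ⌈5456/722⌉ = 8 − 8 = 0
n=67: ⌈(68·73+638)/722⌉ − ⌈(67·73+638)/722⌉ = ⌈5602/722⌉ − ⌈5529/722⌉ = 8 − 8 = 0
n=68: ⌈(69·73+638)/722⌉ − ⌈(68·73+638)/722⌉ = ⌈5675/722⌉ − ⌈5602/722⌉ = 8 − 8 = 0
n=69: ⌈(70·73+638)/722⌉ − ⌈(69·73+638)/722⌉ = ⌈5748/722⌉ − ⌈5675/722⌉ = 8 − 8 = 0
n=70: ⌈(71·73+638)/722⌉ − ⌈(70·73+638)/722⌉ = ⌈5821/722⌉ − ⌈5748/722⌉ = 9 − 8 = 1
n=71: ⌈(72·73+638)/722⌉ − ⌈(71·73+638)/722⌉ = ⌈5894/722⌉ − ⌈5821/722⌉ = 9 − 9 = 0
n=72: ⌈(73·73+638)/722⌉ − ⌈(72·73+638)/722⌉ = ⌈5967/722⌉ − ⌈5894/722⌉ = 9 − 9 = 0
n=73: ⌈(74·73+638)/722⌉ − ⌈(73·73+638)/722⌉ = ⌈6040/722⌉ − ⌈5967/722⌉ = 9 − 9 = 0
n=74: ⌈(75·73+638)/722⌉ − ⌈(74·73+638)/722⌉ = ⌈6113/722⌉ − ⌈6040/722⌉ = 9 − 9 = 0
n=75: ⌈(76·73+638)/722⌉ − ⌈(75·73+638)/722⌉ = ⌈6186/722⌉ − ⌈6113/722⌉ = 9 − 9 = 0
n=76: ⌈(77·73+638)/722⌉ − ⌈(76·73+638)/722⌉ = ⌈6259/722⌉ − ⌈6186/722⌉ = 9 − 9 = 0
n=77: ⌈(78·73+638)/722⌉ − ⌈(77·73+638)/722⌉ = ⌈6332/722⌉ − ⌈6259/722⌉ = 9 − 9 = 0
n=78: ⌈(79·73+638)/722⌉ − ⌈(78·73+638)/722⌉ = ⌈6405/722⌉ − ⌈6332/722⌉ = 9 − 9 = 0
n=79: ⌈(80·73+638)/722⌉ − ⌈(79·73+638)/722⌉ = ⌈6478/722⌉ − ⌈6405/722⌉ = 9 − 9 = 0
n=80: ⌈(81·73+638)/722⌉ − ⌈(80·73+638)/722⌉ = ⌈6551/722⌉ − ⌈6478/722⌉ = 10 − 9 = 1
n=81: ⌈(82·73+638)/722⌉ − ⌈(81·73+638)/722⌉ = ⌈6624/722⌉ − ⌈6551/722⌉ = 10 − 10 = 0
n=82: ⌈(83·73+638)/722⌉ − ⌈(82·73+638)/722⌉ = ⌈6697/722⌉ − ⌈6624/722⌉ = 10 − 10 = 0


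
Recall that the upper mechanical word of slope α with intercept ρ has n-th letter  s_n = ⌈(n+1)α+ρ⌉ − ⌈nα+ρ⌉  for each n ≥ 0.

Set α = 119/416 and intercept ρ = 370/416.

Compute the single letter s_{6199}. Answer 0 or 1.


(n+1)α + ρ = (6200·119 + 370) / 416 = 738170/416
nα + ρ     = (6199·119 + 370) / 416 = 738051/416
⌈738170/416⌉ = 1775,  ⌈738051/416⌉ = 1775
s_{6199} = 1775 − 1775 = 0

0


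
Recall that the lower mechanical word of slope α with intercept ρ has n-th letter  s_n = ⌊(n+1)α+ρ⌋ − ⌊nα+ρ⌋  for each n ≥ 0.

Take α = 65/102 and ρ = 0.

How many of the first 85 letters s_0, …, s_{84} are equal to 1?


54

#1s = Σ_{n=0}^{84} s_n = Σ_{n=0}^{84} (⌊(n+1)α+ρ⌋ − ⌊nα+ρ⌋)
the sum telescopes: every ⌊nα+ρ⌋ with 0 < n < 85 appears once with + and once with −, leaving ⌊85α+ρ⌋ − ⌊0·α+ρ⌋
85α + ρ = (85·65) / 102 = 5525/102
ρ = 0/102
⌊5525/102⌋ = 54,  ⌊0/102⌋ = 0
#1s = 54 − 0 = 54


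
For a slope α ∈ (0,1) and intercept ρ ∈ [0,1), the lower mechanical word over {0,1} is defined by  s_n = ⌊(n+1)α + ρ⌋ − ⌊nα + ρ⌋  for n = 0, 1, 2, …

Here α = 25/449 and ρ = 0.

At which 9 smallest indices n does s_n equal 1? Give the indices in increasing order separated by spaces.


17 35 53 71 89 107 125 143 161

n=0: ⌊25/449⌋−⌊0/449⌋ = 0−0 = 0
n=1: ⌊50/449⌋−⌊25/449⌋ = 0−0 = 0
  …
n=17: ⌊450/449⌋−⌊425/449⌋ = 1−0 = 1  ← one
n=18: ⌊475/449⌋−⌊450/449⌋ = 1−1 = 0
n=19: ⌊500/449⌋−⌊475/449⌋ = 1−1 = 0
  …
n=35: ⌊900/449⌋−⌊875/449⌋ = 2−1 = 1  ← one
n=36: ⌊925/449⌋−⌊900/449⌋ = 2−2 = 0
n=37: ⌊950/449⌋−⌊925/449⌋ = 2−2 = 0
  …
n=53: ⌊1350/449⌋−⌊1325/449⌋ = 3−2 = 1  ← one
n=54: ⌊1375/449⌋−⌊1350/449⌋ = 3−3 = 0
n=55: ⌊1400/449⌋−⌊1375/449⌋ = 3−3 = 0
  …
n=71: ⌊1800/449⌋−⌊1775/449⌋ = 4−3 = 1  ← one
n=72: ⌊1825/449⌋−⌊1800/449⌋ = 4−4 = 0
n=73: ⌊1850/449⌋−⌊1825/449⌋ = 4−4 = 0
  …
n=89: ⌊2250/449⌋−⌊2225/449⌋ = 5−4 = 1  ← one
n=90: ⌊2275/449⌋−⌊2250/449⌋ = 5−5 = 0
n=91: ⌊2300/449⌋−⌊2275/449⌋ = 5−5 = 0
  …
n=107: ⌊2700/449⌋−⌊2675/449⌋ = 6−5 = 1  ← one
n=108: ⌊2725/449⌋−⌊2700/449⌋ = 6−6 = 0
n=109: ⌊2750/449⌋−⌊2725/449⌋ = 6−6 = 0
  …
n=125: ⌊3150/449⌋−⌊3125/449⌋ = 7−6 = 1  ← one
n=126: ⌊3175/449⌋−⌊3150/449⌋ = 7−7 = 0
n=127: ⌊3200/449⌋−⌊3175/449⌋ = 7−7 = 0
  …
n=143: ⌊3600/449⌋−⌊3575/449⌋ = 8−7 = 1  ← one
n=144: ⌊3625/449⌋−⌊3600/449⌋ = 8−8 = 0
n=145: ⌊3650/449⌋−⌊3625/449⌋ = 8−8 = 0
  …
n=161: ⌊4050/449⌋−⌊4025/449⌋ = 9−8 = 1  ← one
positions of the first 9 ones: 17 35 53 71 89 107 125 143 161


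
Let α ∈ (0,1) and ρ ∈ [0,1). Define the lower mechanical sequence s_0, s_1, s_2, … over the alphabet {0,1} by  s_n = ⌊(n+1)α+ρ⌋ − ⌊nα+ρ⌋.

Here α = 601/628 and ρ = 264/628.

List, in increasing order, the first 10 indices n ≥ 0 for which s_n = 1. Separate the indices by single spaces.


n=0: ⌊865/628⌋−⌊264/628⌋ = 1−0 = 1  ← one
n=1: ⌊1466/628⌋−⌊865/628⌋ = 2−1 = 1  ← one
n=2: ⌊2067/628⌋−⌊1466/628⌋ = 3−2 = 1  ← one
n=3: ⌊2668/628⌋−⌊2067/628⌋ = 4−3 = 1  ← one
n=4: ⌊3269/628⌋−⌊2668/628⌋ = 5−4 = 1  ← one
n=5: ⌊3870/628⌋−⌊3269/628⌋ = 6−5 = 1  ← one
n=6: ⌊4471/628⌋−⌊3870/628⌋ = 7−6 = 1  ← one
n=7: ⌊5072/628⌋−⌊4471/628⌋ = 8−7 = 1  ← one
n=8: ⌊5673/628⌋−⌊5072/628⌋ = 9−8 = 1  ← one
n=9: ⌊6274/628⌋−⌊5673/628⌋ = 9−9 = 0
n=10: ⌊6875/628⌋−⌊6274/628⌋ = 10−9 = 1  ← one
positions of the first 10 ones: 0 1 2 3 4 5 6 7 8 10

0 1 2 3 4 5 6 7 8 10


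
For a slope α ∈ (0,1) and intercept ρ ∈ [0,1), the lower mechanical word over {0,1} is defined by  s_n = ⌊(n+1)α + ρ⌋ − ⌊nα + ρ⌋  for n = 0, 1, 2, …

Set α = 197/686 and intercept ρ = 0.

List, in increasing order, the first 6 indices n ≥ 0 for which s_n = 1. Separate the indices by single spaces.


3 6 10 13 17 20

n=0: ⌊197/686⌋−⌊0/686⌋ = 0−0 = 0
n=1: ⌊394/686⌋−⌊197/686⌋ = 0−0 = 0
n=2: ⌊591/686⌋−⌊394/686⌋ = 0−0 = 0
n=3: ⌊788/686⌋−⌊591/686⌋ = 1−0 = 1  ← one
n=4: ⌊985/686⌋−⌊788/686⌋ = 1−1 = 0
n=5: ⌊1182/686⌋−⌊985/686⌋ = 1−1 = 0
n=6: ⌊1379/686⌋−⌊1182/686⌋ = 2−1 = 1  ← one
n=7: ⌊1576/686⌋−⌊1379/686⌋ = 2−2 = 0
n=8: ⌊1773/686⌋−⌊1576/686⌋ = 2−2 = 0
n=9: ⌊1970/686⌋−⌊1773/686⌋ = 2−2 = 0
n=10: ⌊2167/686⌋−⌊1970/686⌋ = 3−2 = 1  ← one
n=11: ⌊2364/686⌋−⌊2167/686⌋ = 3−3 = 0
n=12: ⌊2561/686⌋−⌊2364/686⌋ = 3−3 = 0
n=13: ⌊2758/686⌋−⌊2561/686⌋ = 4−3 = 1  ← one
n=14: ⌊2955/686⌋−⌊2758/686⌋ = 4−4 = 0
n=15: ⌊3152/686⌋−⌊2955/686⌋ = 4−4 = 0
n=16: ⌊3349/686⌋−⌊3152/686⌋ = 4−4 = 0
n=17: ⌊3546/686⌋−⌊3349/686⌋ = 5−4 = 1  ← one
n=18: ⌊3743/686⌋−⌊3546/686⌋ = 5−5 = 0
n=19: ⌊3940/686⌋−⌊3743/686⌋ = 5−5 = 0
n=20: ⌊4137/686⌋−⌊3940/686⌋ = 6−5 = 1  ← one
positions of the first 6 ones: 3 6 10 13 17 20


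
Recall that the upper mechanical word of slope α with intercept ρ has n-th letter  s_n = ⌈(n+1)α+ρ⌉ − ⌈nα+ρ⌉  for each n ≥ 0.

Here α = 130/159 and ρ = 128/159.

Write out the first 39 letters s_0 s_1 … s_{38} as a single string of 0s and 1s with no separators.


111101111011111011110111110111101111101

n=0: ⌈(1·130+128)/159⌉ − ⌈(0·130+128)/159⌉ = ⌈258/159⌉ − ⌈128/159⌉ = 2 − 1 = 1
n=1: ⌈(2·130+128)/159⌉ − ⌈(1·130+128)/159⌉ = ⌈388/159⌉ − ⌈258/159⌉ = 3 − 2 = 1
n=2: ⌈(3·130+128)/159⌉ − ⌈(2·130+128)/159⌉ = ⌈518/159⌉ − ⌈388/159⌉ = 4 − 3 = 1
n=3: ⌈(4·130+128)/159⌉ − ⌈(3·130+128)/159⌉ = ⌈648/159⌉ − ⌈518/159⌉ = 5 − 4 = 1
n=4: ⌈(5·130+128)/159⌉ − ⌈(4·130+128)/159⌉ = ⌈778/159⌉ − ⌈648/159⌉ = 5 − 5 = 0
n=5: ⌈(6·130+128)/159⌉ − ⌈(5·130+128)/159⌉ = ⌈908/159⌉ − ⌈778/159⌉ = 6 − 5 = 1
n=6: ⌈(7·130+128)/159⌉ − ⌈(6·130+128)/159⌉ = ⌈1038/159⌉ − ⌈908/159⌉ = 7 − 6 = 1
n=7: ⌈(8·130+128)/159⌉ − ⌈(7·130+128)/159⌉ = ⌈1168/159⌉ − ⌈1038/159⌉ = 8 − 7 = 1
n=8: ⌈(9·130+128)/159⌉ − ⌈(8·130+128)/159⌉ = ⌈1298/159⌉ − ⌈1168/159⌉ = 9 − 8 = 1
n=9: ⌈(10·130+128)/159⌉ − ⌈(9·130+128)/159⌉ = ⌈1428/159⌉ − ⌈1298/159⌉ = 9 − 9 = 0
n=10: ⌈(11·130+128)/159⌉ − ⌈(10·130+128)/159⌉ = ⌈1558/159⌉ − ⌈1428/159⌉ = 10 − 9 = 1
n=11: ⌈(12·130+128)/159⌉ − ⌈(11·130+128)/159⌉ = ⌈1688/159⌉ − ⌈1558/159⌉ = 11 − 10 = 1
n=12: ⌈(13·130+128)/159⌉ − ⌈(12·130+128)/159⌉ = ⌈1818/159⌉ − ⌈1688/159⌉ = 12 − 11 = 1
n=13: ⌈(14·130+128)/159⌉ − ⌈(13·130+128)/159⌉ = ⌈1948/159⌉ − ⌈1818/159⌉ = 13 − 12 = 1
n=14: ⌈(15·130+128)/159⌉ − ⌈(14·130+128)/159⌉ = ⌈2078/159⌉ − ⌈1948/159⌉ = 14 − 13 = 1
n=15: ⌈(16·130+128)/159⌉ − ⌈(15·130+128)/159⌉ = ⌈2208/159⌉ − ⌈2078/159⌉ = 14 − 14 = 0
n=16: ⌈(17·130+128)/159⌉ − ⌈(16·130+128)/159⌉ = ⌈2338/159⌉ − ⌈2208/159⌉ = 15 − 14 = 1
n=17: ⌈(18·130+128)/159⌉ − ⌈(17·130+128)/159⌉ = ⌈2468/159⌉ − ⌈2338/159⌉ = 16 − 15 = 1
n=18: ⌈(19·130+128)/159⌉ − ⌈(18·130+128)/159⌉ = ⌈2598/159⌉ − ⌈2468/159⌉ = 17 − 16 = 1
n=19: ⌈(20·130+128)/159⌉ − ⌈(19·130+128)/159⌉ = ⌈2728/159⌉ − ⌈2598/159⌉ = 18 − 17 = 1
n=20: ⌈(21·130+128)/159⌉ − ⌈(20·130+128)/159⌉ = ⌈2858/159⌉ − ⌈2728/159⌉ = 18 − 18 = 0
n=21: ⌈(22·130+128)/159⌉ − ⌈(21·130+128)/159⌉ = ⌈2988/159⌉ − ⌈2858/159⌉ = 19 − 18 = 1
n=22: ⌈(23·130+128)/159⌉ − ⌈(22·130+128)/159⌉ = ⌈3118/159⌉ − ⌈2988/159⌉ = 20 − 19 = 1
n=23: ⌈(24·130+128)/159⌉ − ⌈(23·130+128)/159⌉ = ⌈3248/159⌉ − ⌈3118/159⌉ = 21 − 20 = 1
n=24: ⌈(25·130+128)/159⌉ − ⌈(24·130+128)/159⌉ = ⌈3378/159⌉ − ⌈3248/159⌉ = 22 − 21 = 1
n=25: ⌈(26·130+128)/159⌉ − ⌈(25·130+128)/159⌉ = ⌈3508/159⌉ − ⌈3378/159⌉ = 23 − 22 = 1
n=26: ⌈(27·130+128)/159⌉ − ⌈(26·130+128)/159⌉ = ⌈3638/159⌉ − ⌈3508/159⌉ = 23 − 23 = 0
n=27: ⌈(28·130+128)/159⌉ − ⌈(27·130+128)/159⌉ = ⌈3768/159⌉ − ⌈3638/159⌉ = 24 − 23 = 1
n=28: ⌈(29·130+128)/159⌉ − ⌈(28·130+128)/159⌉ = ⌈3898/159⌉ − ⌈3768/159⌉ = 25 − 24 = 1
n=29: ⌈(30·130+128)/159⌉ − ⌈(29·130+128)/159⌉ = ⌈4028/159⌉ − ⌈3898/159⌉ = 26 − 25 = 1
n=30: ⌈(31·130+128)/159⌉ − ⌈(30·130+128)/159⌉ = ⌈4158/159⌉ − ⌈4028/159⌉ = 27 − 26 = 1
n=31: ⌈(32·130+128)/159⌉ − ⌈(31·130+128)/159⌉ = ⌈4288/159⌉ − ⌈4158/159⌉ = 27 − 27 = 0
n=32: ⌈(33·130+128)/159⌉ − ⌈(32·130+128)/159⌉ = ⌈4418/159⌉ − ⌈4288/159⌉ = 28 − 27 = 1
n=33: ⌈(34·130+128)/159⌉ − ⌈(33·130+128)/159⌉ = ⌈4548/159⌉ − ⌈4418/159⌉ = 29 − 28 = 1
n=34: ⌈(35·130+128)/159⌉ − ⌈(34·130+128)/159⌉ = ⌈4678/159⌉ − ⌈4548/159⌉ = 30 − 29 = 1
n=35: ⌈(36·130+128)/159⌉ − ⌈(35·130+128)/159⌉ = ⌈4808/159⌉ − ⌈4678/159⌉ = 31 − 30 = 1
n=36: ⌈(37·130+128)/159⌉ − ⌈(36·130+128)/159⌉ = ⌈4938/159⌉ − ⌈4808/159⌉ = 32 − 31 = 1
n=37: ⌈(38·130+128)/159⌉ − ⌈(37·130+128)/159⌉ = ⌈5068/159⌉ − ⌈4938/159⌉ = 32 − 32 = 0
n=38: ⌈(39·130+128)/159⌉ − ⌈(38·130+128)/159⌉ = ⌈5198/159⌉ − ⌈5068/159⌉ = 33 − 32 = 1


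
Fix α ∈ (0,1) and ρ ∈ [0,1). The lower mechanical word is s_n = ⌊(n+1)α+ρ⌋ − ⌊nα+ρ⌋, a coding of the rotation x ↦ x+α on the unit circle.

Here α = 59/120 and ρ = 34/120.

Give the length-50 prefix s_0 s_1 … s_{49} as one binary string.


n=0: ⌊(1·59+34)/120⌋ − ⌊(0·59+34)/120⌋ = ⌊93/120⌋ − ⌊34/120⌋ = 0 − 0 = 0
n=1: ⌊(2·59+34)/120⌋ − ⌊(1·59+34)/120⌋ = ⌊152/120⌋ − ⌊93/120⌋ = 1 − 0 = 1
n=2: ⌊(3·59+34)/120⌋ − ⌊(2·59+34)/120⌋ = ⌊211/120⌋ − ⌊152/120⌋ = 1 − 1 = 0
n=3: ⌊(4·59+34)/120⌋ − ⌊(3·59+34)/120⌋ = ⌊270/120⌋ − ⌊211/120⌋ = 2 − 1 = 1
n=4: ⌊(5·59+34)/120⌋ − ⌊(4·59+34)/120⌋ = ⌊329/120⌋ − ⌊270/120⌋ = 2 − 2 = 0
n=5: ⌊(6·59+34)/120⌋ − ⌊(5·59+34)/120⌋ = ⌊388/120⌋ − ⌊329/120⌋ = 3 − 2 = 1
n=6: ⌊(7·59+34)/120⌋ − ⌊(6·59+34)/120⌋ = ⌊447/120⌋ − ⌊388/120⌋ = 3 − 3 = 0
n=7: ⌊(8·59+34)/120⌋ − ⌊(7·59+34)/120⌋ = ⌊506/120⌋ − ⌊447/120⌋ = 4 − 3 = 1
n=8: ⌊(9·59+34)/120⌋ − ⌊(8·59+34)/120⌋ = ⌊565/120⌋ − ⌊506/120⌋ = 4 − 4 = 0
n=9: ⌊(10·59+34)/120⌋ − ⌊(9·59+34)/120⌋ = ⌊624/120⌋ − ⌊565/120⌋ = 5 − 4 = 1
n=10: ⌊(11·59+34)/120⌋ − ⌊(10·59+34)/120⌋ = ⌊683/120⌋ − ⌊624/120⌋ = 5 − 5 = 0
n=11: ⌊(12·59+34)/120⌋ − ⌊(11·59+34)/120⌋ = ⌊742/120⌋ − ⌊683/120⌋ = 6 − 5 = 1
n=12: ⌊(13·59+34)/120⌋ − ⌊(12·59+34)/120⌋ = ⌊801/120⌋ − ⌊742/120⌋ = 6 − 6 = 0
n=13: ⌊(14·59+34)/120⌋ − ⌊(13·59+34)/120⌋ = ⌊860/120⌋ − ⌊801/120⌋ = 7 − 6 = 1
n=14: ⌊(15·59+34)/120⌋ − ⌊(14·59+34)/120⌋ = ⌊919/120⌋ − ⌊860/120⌋ = 7 − 7 = 0
n=15: ⌊(16·59+34)/120⌋ − ⌊(15·59+34)/120⌋ = ⌊978/120⌋ − ⌊919/120⌋ = 8 − 7 = 1
n=16: ⌊(17·59+34)/120⌋ − ⌊(16·59+34)/120⌋ = ⌊1037/120⌋ − ⌊978/120⌋ = 8 − 8 = 0
n=17: ⌊(18·59+34)/120⌋ − ⌊(17·59+34)/120⌋ = ⌊1096/120⌋ − ⌊1037/120⌋ = 9 − 8 = 1
n=18: ⌊(19·59+34)/120⌋ − ⌊(18·59+34)/120⌋ = ⌊1155/120⌋ − ⌊1096/120⌋ = 9 − 9 = 0
n=19: ⌊(20·59+34)/120⌋ − ⌊(19·59+34)/120⌋ = ⌊1214/120⌋ − ⌊1155/120⌋ = 10 − 9 = 1
n=20: ⌊(21·59+34)/120⌋ − ⌊(20·59+34)/120⌋ = ⌊1273/120⌋ − ⌊1214/120⌋ = 10 − 10 = 0
n=21: ⌊(22·59+34)/120⌋ − ⌊(21·59+34)/120⌋ = ⌊1332/120⌋ − ⌊1273/120⌋ = 11 − 10 = 1
n=22: ⌊(23·59+34)/120⌋ − ⌊(22·59+34)/120⌋ = ⌊1391/120⌋ − ⌊1332/120⌋ = 11 − 11 = 0
n=23: ⌊(24·59+34)/120⌋ − ⌊(23·59+34)/120⌋ = ⌊1450/120⌋ − ⌊1391/120⌋ = 12 − 11 = 1
n=24: ⌊(25·59+34)/120⌋ − ⌊(24·59+34)/120⌋ = ⌊1509/120⌋ − ⌊1450/120⌋ = 12 − 12 = 0
n=25: ⌊(26·59+34)/120⌋ − ⌊(25·59+34)/120⌋ = ⌊1568/120⌋ − ⌊1509/120⌋ = 13 − 12 = 1
n=26: ⌊(27·59+34)/120⌋ − ⌊(26·59+34)/120⌋ = ⌊1627/120⌋ − ⌊1568/120⌋ = 13 − 13 = 0
n=27: ⌊(28·59+34)/120⌋ − ⌊(27·59+34)/120⌋ = ⌊1686/120⌋ − ⌊1627/120⌋ = 14 − 13 = 1
n=28: ⌊(29·59+34)/120⌋ − ⌊(28·59+34)/120⌋ = ⌊1745/120⌋ − ⌊1686/120⌋ = 14 − 14 = 0
n=29: ⌊(30·59+34)/120⌋ − ⌊(29·59+34)/120⌋ = ⌊1804/120⌋ − ⌊1745/120⌋ = 15 − 14 = 1
n=30: ⌊(31·59+34)/120⌋ − ⌊(30·59+34)/120⌋ = ⌊1863/120⌋ − ⌊1804/120⌋ = 15 − 15 = 0
n=31: ⌊(32·59+34)/120⌋ − ⌊(31·59+34)/120⌋ = ⌊1922/120⌋ − ⌊1863/120⌋ = 16 − 15 = 1
n=32: ⌊(33·59+34)/120⌋ − ⌊(32·59+34)/120⌋ = ⌊1981/120⌋ − ⌊1922/120⌋ = 16 − 16 = 0
n=33: ⌊(34·59+34)/120⌋ − ⌊(33·59+34)/120⌋ = ⌊2040/120⌋ − ⌊1981/120⌋ = 17 − 16 = 1
n=34: ⌊(35·59+34)/120⌋ − ⌊(34·59+34)/120⌋ = ⌊2099/120⌋ − ⌊2040/120⌋ = 17 − 17 = 0
n=35: ⌊(36·59+34)/120⌋ − ⌊(35·59+34)/120⌋ = ⌊2158/120⌋ − ⌊2099/120⌋ = 17 − 17 = 0
n=36: ⌊(37·59+34)/120⌋ − ⌊(36·59+34)/120⌋ = ⌊2217/120⌋ − ⌊2158/120⌋ = 18 − 17 = 1
n=37: ⌊(38·59+34)/120⌋ − ⌊(37·59+34)/120⌋ = ⌊2276/120⌋ − ⌊2217/120⌋ = 18 − 18 = 0
n=38: ⌊(39·59+34)/120⌋ − ⌊(38·59+34)/120⌋ = ⌊2335/120⌋ − ⌊2276/120⌋ = 19 − 18 = 1
n=39: ⌊(40·59+34)/120⌋ − ⌊(39·59+34)/120⌋ = ⌊2394/120⌋ − ⌊2335/120⌋ = 19 − 19 = 0
n=40: ⌊(41·59+34)/120⌋ − ⌊(40·59+34)/120⌋ = ⌊2453/120⌋ − ⌊2394/120⌋ = 20 − 19 = 1
n=41: ⌊(42·59+34)/120⌋ − ⌊(41·59+34)/120⌋ = ⌊2512/120⌋ − ⌊2453/120⌋ = 20 − 20 = 0
n=42: ⌊(43·59+34)/120⌋ − ⌊(42·59+34)/120⌋ = ⌊2571/120⌋ − ⌊2512/120⌋ = 21 − 20 = 1
n=43: ⌊(44·59+34)/120⌋ − ⌊(43·59+34)/120⌋ = ⌊2630/120⌋ − ⌊2571/120⌋ = 21 − 21 = 0
n=44: ⌊(45·59+34)/120⌋ − ⌊(44·59+34)/120⌋ = ⌊2689/120⌋ − ⌊2630/120⌋ = 22 − 21 = 1
n=45: ⌊(46·59+34)/120⌋ − ⌊(45·59+34)/120⌋ = ⌊2748/120⌋ − ⌊2689/120⌋ = 22 − 22 = 0
n=46: ⌊(47·59+34)/120⌋ − ⌊(46·59+34)/120⌋ = ⌊2807/120⌋ − ⌊2748/120⌋ = 23 − 22 = 1
n=47: ⌊(48·59+34)/120⌋ − ⌊(47·59+34)/120⌋ = ⌊2866/120⌋ − ⌊2807/120⌋ = 23 − 23 = 0
n=48: ⌊(49·59+34)/120⌋ − ⌊(48·59+34)/120⌋ = ⌊2925/120⌋ − ⌊2866/120⌋ = 24 − 23 = 1
n=49: ⌊(50·59+34)/120⌋ − ⌊(49·59+34)/120⌋ = ⌊2984/120⌋ − ⌊2925/120⌋ = 24 − 24 = 0

01010101010101010101010101010101010010101010101010


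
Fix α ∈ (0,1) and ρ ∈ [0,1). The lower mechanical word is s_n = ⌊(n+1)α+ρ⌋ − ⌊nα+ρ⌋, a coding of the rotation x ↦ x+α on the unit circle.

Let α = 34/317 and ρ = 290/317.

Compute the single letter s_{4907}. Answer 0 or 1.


(n+1)α + ρ = (4908·34 + 290) / 317 = 167162/317
nα + ρ     = (4907·34 + 290) / 317 = 167128/317
⌊167162/317⌋ = 527,  ⌊167128/317⌋ = 527
s_{4907} = 527 − 527 = 0

0


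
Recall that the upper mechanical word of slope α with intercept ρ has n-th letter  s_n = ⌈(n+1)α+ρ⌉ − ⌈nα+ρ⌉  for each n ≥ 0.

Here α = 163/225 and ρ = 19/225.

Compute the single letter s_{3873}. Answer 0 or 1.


(n+1)α + ρ = (3874·163 + 19) / 225 = 631481/225
nα + ρ     = (3873·163 + 19) / 225 = 631318/225
⌈631481/225⌉ = 2807,  ⌈631318/225⌉ = 2806
s_{3873} = 2807 − 2806 = 1

1


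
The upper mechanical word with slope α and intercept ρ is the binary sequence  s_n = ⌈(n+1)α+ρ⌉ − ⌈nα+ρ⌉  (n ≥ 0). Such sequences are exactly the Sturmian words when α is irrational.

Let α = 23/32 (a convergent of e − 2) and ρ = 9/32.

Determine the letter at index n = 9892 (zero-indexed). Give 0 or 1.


0

(n+1)α + ρ = (9893·23 + 9) / 32 = 227548/32
nα + ρ     = (9892·23 + 9) / 32 = 227525/32
⌈227548/32⌉ = 7111,  ⌈227525/32⌉ = 7111
s_{9892} = 7111 − 7111 = 0


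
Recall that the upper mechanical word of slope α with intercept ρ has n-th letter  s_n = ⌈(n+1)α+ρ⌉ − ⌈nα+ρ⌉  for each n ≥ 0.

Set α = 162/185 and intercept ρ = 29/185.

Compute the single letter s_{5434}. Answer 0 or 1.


(n+1)α + ρ = (5435·162 + 29) / 185 = 880499/185
nα + ρ     = (5434·162 + 29) / 185 = 880337/185
⌈880499/185⌉ = 4760,  ⌈880337/185⌉ = 4759
s_{5434} = 4760 − 4759 = 1

1


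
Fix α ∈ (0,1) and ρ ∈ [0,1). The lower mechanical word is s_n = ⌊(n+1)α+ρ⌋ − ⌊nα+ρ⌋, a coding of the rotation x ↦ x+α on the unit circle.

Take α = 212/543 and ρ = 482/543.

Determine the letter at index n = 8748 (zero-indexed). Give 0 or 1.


0

(n+1)α + ρ = (8749·212 + 482) / 543 = 1855270/543
nα + ρ     = (8748·212 + 482) / 543 = 1855058/543
⌊1855270/543⌋ = 3416,  ⌊1855058/543⌋ = 3416
s_{8748} = 3416 − 3416 = 0


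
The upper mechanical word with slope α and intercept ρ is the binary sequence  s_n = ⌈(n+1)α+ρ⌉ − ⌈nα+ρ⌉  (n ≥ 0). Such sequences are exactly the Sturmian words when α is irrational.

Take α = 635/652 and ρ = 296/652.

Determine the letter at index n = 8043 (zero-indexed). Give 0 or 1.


(n+1)α + ρ = (8044·635 + 296) / 652 = 5108236/652
nα + ρ     = (8043·635 + 296) / 652 = 5107601/652
⌈5108236/652⌉ = 7835,  ⌈5107601/652⌉ = 7834
s_{8043} = 7835 − 7834 = 1

1


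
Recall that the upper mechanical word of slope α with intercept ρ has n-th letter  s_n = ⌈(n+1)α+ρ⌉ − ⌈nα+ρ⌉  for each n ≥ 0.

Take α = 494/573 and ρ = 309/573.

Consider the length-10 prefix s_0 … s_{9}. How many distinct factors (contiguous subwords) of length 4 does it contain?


5

t_n = ⌈(n·494+309)/573⌉ for n = 0 … 10:
  n=0…9: ⌈309/573⌉=1 ⌈803/573⌉=2 ⌈1297/573⌉=3 ⌈1791/573⌉=4 ⌈2285/573⌉=4 ⌈2779/573⌉=5 ⌈3273/573⌉=6 ⌈3767/573⌉=7 ⌈4261/573⌉=8 ⌈4755/573⌉=9
  n=10: ⌈5249/573⌉=10
s_n = t_(n+1) − t_n for n = 0 … 9 gives
prefix = 1110111111
slide a length-4 window over [0..3] … [6..9] (7 windows); first occurrence of each distinct factor:
  [  0..  3] 1110
  [  1..  4] 1101
  [  2..  5] 1011
  [  3..  6] 0111
  [  4..  7] 1111
  (the other 2 windows repeat one of these)
distinct factors: {0111, 1011, 1101, 1110, 1111}
count = 5  (Sturmian bound for length 4 is 5)


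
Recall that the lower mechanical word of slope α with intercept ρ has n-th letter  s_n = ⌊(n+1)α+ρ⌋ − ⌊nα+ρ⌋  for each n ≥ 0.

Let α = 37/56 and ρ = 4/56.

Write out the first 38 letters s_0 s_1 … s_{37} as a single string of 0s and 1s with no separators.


n=0: ⌊(1·37+4)/56⌋ − ⌊(0·37+4)/56⌋ = ⌊41/56⌋ − ⌊4/56⌋ = 0 − 0 = 0
n=1: ⌊(2·37+4)/56⌋ − ⌊(1·37+4)/56⌋ = ⌊78/56⌋ − ⌊41/56⌋ = 1 − 0 = 1
n=2: ⌊(3·37+4)/56⌋ − ⌊(2·37+4)/56⌋ = ⌊115/56⌋ − ⌊78/56⌋ = 2 − 1 = 1
n=3: ⌊(4·37+4)/56⌋ − ⌊(3·37+4)/56⌋ = ⌊152/56⌋ − ⌊115/56⌋ = 2 − 2 = 0
n=4: ⌊(5·37+4)/56⌋ − ⌊(4·37+4)/56⌋ = ⌊189/56⌋ − ⌊152/56⌋ = 3 − 2 = 1
n=5: ⌊(6·37+4)/56⌋ − ⌊(5·37+4)/56⌋ = ⌊226/56⌋ − ⌊189/56⌋ = 4 − 3 = 1
n=6: ⌊(7·37+4)/56⌋ − ⌊(6·37+4)/56⌋ = ⌊263/56⌋ − ⌊226/56⌋ = 4 − 4 = 0
n=7: ⌊(8·37+4)/56⌋ − ⌊(7·37+4)/56⌋ = ⌊300/56⌋ − ⌊263/56⌋ = 5 − 4 = 1
n=8: ⌊(9·37+4)/56⌋ − ⌊(8·37+4)/56⌋ = ⌊337/56⌋ − ⌊300/56⌋ = 6 − 5 = 1
n=9: ⌊(10·37+4)/56⌋ − ⌊(9·37+4)/56⌋ = ⌊374/56⌋ − ⌊337/56⌋ = 6 − 6 = 0
n=10: ⌊(11·37+4)/56⌋ − ⌊(10·37+4)/56⌋ = ⌊411/56⌋ − ⌊374/56⌋ = 7 − 6 = 1
n=11: ⌊(12·37+4)/56⌋ − ⌊(11·37+4)/56⌋ = ⌊448/56⌋ − ⌊411/56⌋ = 8 − 7 = 1
n=12: ⌊(13·37+4)/56⌋ − ⌊(12·37+4)/56⌋ = ⌊485/56⌋ − ⌊448/56⌋ = 8 − 8 = 0
n=13: ⌊(14·37+4)/56⌋ − ⌊(13·37+4)/56⌋ = ⌊522/56⌋ − ⌊485/56⌋ = 9 − 8 = 1
n=14: ⌊(15·37+4)/56⌋ − ⌊(14·37+4)/56⌋ = ⌊559/56⌋ − ⌊522/56⌋ = 9 − 9 = 0
n=15: ⌊(16·37+4)/56⌋ − ⌊(15·37+4)/56⌋ = ⌊596/56⌋ − ⌊559/56⌋ = 10 − 9 = 1
n=16: ⌊(17·37+4)/56⌋ − ⌊(16·37+4)/56⌋ = ⌊633/56⌋ − ⌊596/56⌋ = 11 − 10 = 1
n=17: ⌊(18·37+4)/56⌋ − ⌊(17·37+4)/56⌋ = ⌊670/56⌋ − ⌊633/56⌋ = 11 − 11 = 0
n=18: ⌊(19·37+4)/56⌋ − ⌊(18·37+4)/56⌋ = ⌊707/56⌋ − ⌊670/56⌋ = 12 − 11 = 1
n=19: ⌊(20·37+4)/56⌋ − ⌊(19·37+4)/56⌋ = ⌊744/56⌋ − ⌊707/56⌋ = 13 − 12 = 1
n=20: ⌊(21·37+4)/56⌋ − ⌊(20·37+4)/56⌋ = ⌊781/56⌋ − ⌊744/56⌋ = 13 − 13 = 0
n=21: ⌊(22·37+4)/56⌋ − ⌊(21·37+4)/56⌋ = ⌊818/56⌋ − ⌊781/56⌋ = 14 − 13 = 1
n=22: ⌊(23·37+4)/56⌋ − ⌊(22·37+4)/56⌋ = ⌊855/56⌋ − ⌊818/56⌋ = 15 − 14 = 1
n=23: ⌊(24·37+4)/56⌋ − ⌊(23·37+4)/56⌋ = ⌊892/56⌋ − ⌊855/56⌋ = 15 − 15 = 0
n=24: ⌊(25·37+4)/56⌋ − ⌊(24·37+4)/56⌋ = ⌊929/56⌋ − ⌊892/56⌋ = 16 − 15 = 1
n=25: ⌊(26·37+4)/56⌋ − ⌊(25·37+4)/56⌋ = ⌊966/56⌋ − ⌊929/56⌋ = 17 − 16 = 1
n=26: ⌊(27·37+4)/56⌋ − ⌊(26·37+4)/56⌋ = ⌊1003/56⌋ − ⌊966/56⌋ = 17 − 17 = 0
n=27: ⌊(28·37+4)/56⌋ − ⌊(27·37+4)/56⌋ = ⌊1040/56⌋ − ⌊1003/56⌋ = 18 − 17 = 1
n=28: ⌊(29·37+4)/56⌋ − ⌊(28·37+4)/56⌋ = ⌊1077/56⌋ − ⌊1040/56⌋ = 19 − 18 = 1
n=29: ⌊(30·37+4)/56⌋ − ⌊(29·37+4)/56⌋ = ⌊1114/56⌋ − ⌊1077/56⌋ = 19 − 19 = 0
n=30: ⌊(31·37+4)/56⌋ − ⌊(30·37+4)/56⌋ = ⌊1151/56⌋ − ⌊1114/56⌋ = 20 − 19 = 1
n=31: ⌊(32·37+4)/56⌋ − ⌊(31·37+4)/56⌋ = ⌊1188/56⌋ − ⌊1151/56⌋ = 21 − 20 = 1
n=32: ⌊(33·37+4)/56⌋ − ⌊(32·37+4)/56⌋ = ⌊1225/56⌋ − ⌊1188/56⌋ = 21 − 21 = 0
n=33: ⌊(34·37+4)/56⌋ − ⌊(33·37+4)/56⌋ = ⌊1262/56⌋ − ⌊1225/56⌋ = 22 − 21 = 1
n=34: ⌊(35·37+4)/56⌋ − ⌊(34·37+4)/56⌋ = ⌊1299/56⌋ − ⌊1262/56⌋ = 23 − 22 = 1
n=35: ⌊(36·37+4)/56⌋ − ⌊(35·37+4)/56⌋ = ⌊1336/56⌋ − ⌊1299/56⌋ = 23 − 23 = 0
n=36: ⌊(37·37+4)/56⌋ − ⌊(36·37+4)/56⌋ = ⌊1373/56⌋ − ⌊1336/56⌋ = 24 − 23 = 1
n=37: ⌊(38·37+4)/56⌋ − ⌊(37·37+4)/56⌋ = ⌊1410/56⌋ − ⌊1373/56⌋ = 25 − 24 = 1

01101101101101011011011011011011011011


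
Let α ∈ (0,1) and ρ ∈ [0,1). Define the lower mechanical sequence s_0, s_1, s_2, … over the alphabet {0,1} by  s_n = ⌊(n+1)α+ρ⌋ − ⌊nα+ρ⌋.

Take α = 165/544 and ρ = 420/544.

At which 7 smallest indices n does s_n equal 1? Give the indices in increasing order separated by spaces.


n=0: ⌊585/544⌋−⌊420/544⌋ = 1−0 = 1  ← one
n=1: ⌊750/544⌋−⌊585/544⌋ = 1−1 = 0
n=2: ⌊915/544⌋−⌊750/544⌋ = 1−1 = 0
n=3: ⌊1080/544⌋−⌊915/544⌋ = 1−1 = 0
n=4: ⌊1245/544⌋−⌊1080/544⌋ = 2−1 = 1  ← one
n=5: ⌊1410/544⌋−⌊1245/544⌋ = 2−2 = 0
n=6: ⌊1575/544⌋−⌊1410/544⌋ = 2−2 = 0
n=7: ⌊1740/544⌋−⌊1575/544⌋ = 3−2 = 1  ← one
n=8: ⌊1905/544⌋−⌊1740/544⌋ = 3−3 = 0
n=9: ⌊2070/544⌋−⌊1905/544⌋ = 3−3 = 0
n=10: ⌊2235/544⌋−⌊2070/544⌋ = 4−3 = 1  ← one
n=11: ⌊2400/544⌋−⌊2235/544⌋ = 4−4 = 0
n=12: ⌊2565/544⌋−⌊2400/544⌋ = 4−4 = 0
n=13: ⌊2730/544⌋−⌊2565/544⌋ = 5−4 = 1  ← one
n=14: ⌊2895/544⌋−⌊2730/544⌋ = 5−5 = 0
n=15: ⌊3060/544⌋−⌊2895/544⌋ = 5−5 = 0
n=16: ⌊3225/544⌋−⌊3060/544⌋ = 5−5 = 0
n=17: ⌊3390/544⌋−⌊3225/544⌋ = 6−5 = 1  ← one
n=18: ⌊3555/544⌋−⌊3390/544⌋ = 6−6 = 0
n=19: ⌊3720/544⌋−⌊3555/544⌋ = 6−6 = 0
n=20: ⌊3885/544⌋−⌊3720/544⌋ = 7−6 = 1  ← one
positions of the first 7 ones: 0 4 7 10 13 17 20

0 4 7 10 13 17 20


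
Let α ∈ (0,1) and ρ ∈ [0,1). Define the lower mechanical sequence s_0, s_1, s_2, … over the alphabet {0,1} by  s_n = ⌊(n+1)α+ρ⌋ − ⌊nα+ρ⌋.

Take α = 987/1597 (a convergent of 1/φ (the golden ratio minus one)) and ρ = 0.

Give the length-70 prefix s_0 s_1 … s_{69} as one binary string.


0101101011011010110101101101011011010110101101101011010110110101101101

n=0: ⌊(1·987)/1597⌋ − ⌊(0·987)/1597⌋ = ⌊987/1597⌋ − ⌊0/1597⌋ = 0 − 0 = 0
n=1: ⌊(2·987)/1597⌋ − ⌊(1·987)/1597⌋ = ⌊1974/1597⌋ − ⌊987/1597⌋ = 1 − 0 = 1
n=2: ⌊(3·987)/1597⌋ − ⌊(2·987)/1597⌋ = ⌊2961/1597⌋ − ⌊1974/1597⌋ = 1 − 1 = 0
n=3: ⌊(4·987)/1597⌋ − ⌊(3·987)/1597⌋ = ⌊3948/1597⌋ − ⌊2961/1597⌋ = 2 − 1 = 1
n=4: ⌊(5·987)/1597⌋ − ⌊(4·987)/1597⌋ = ⌊4935/1597⌋ − ⌊3948/1597⌋ = 3 − 2 = 1
n=5: ⌊(6·987)/1597⌋ − ⌊(5·987)/1597⌋ = ⌊5922/1597⌋ − ⌊4935/1597⌋ = 3 − 3 = 0
n=6: ⌊(7·987)/1597⌋ − ⌊(6·987)/1597⌋ = ⌊6909/1597⌋ − ⌊5922/1597⌋ = 4 − 3 = 1
n=7: ⌊(8·987)/1597⌋ − ⌊(7·987)/1597⌋ = ⌊7896/1597⌋ − ⌊6909/1597⌋ = 4 − 4 = 0
n=8: ⌊(9·987)/1597⌋ − ⌊(8·987)/1597⌋ = ⌊8883/1597⌋ − ⌊7896/1597⌋ = 5 − 4 = 1
n=9: ⌊(10·987)/1597⌋ − ⌊(9·987)/1597⌋ = ⌊9870/1597⌋ − ⌊8883/1597⌋ = 6 − 5 = 1
n=10: ⌊(11·987)/1597⌋ − ⌊(10·987)/1597⌋ = ⌊10857/1597⌋ − ⌊9870/1597⌋ = 6 − 6 = 0
n=11: ⌊(12·987)/1597⌋ − ⌊(11·987)/1597⌋ = ⌊11844/1597⌋ − ⌊10857/1597⌋ = 7 − 6 = 1
n=12: ⌊(13·987)/1597⌋ − ⌊(12·987)/1597⌋ = ⌊12831/1597⌋ − ⌊11844/1597⌋ = 8 − 7 = 1
n=13: ⌊(14·987)/1597⌋ − ⌊(13·987)/1597⌋ = ⌊13818/1597⌋ − ⌊12831/1597⌋ = 8 − 8 = 0
n=14: ⌊(15·987)/1597⌋ − ⌊(14·987)/1597⌋ = ⌊14805/1597⌋ − ⌊13818/1597⌋ = 9 − 8 = 1
n=15: ⌊(16·987)/1597⌋ − ⌊(15·987)/1597⌋ = ⌊15792/1597⌋ − ⌊14805/1597⌋ = 9 − 9 = 0
n=16: ⌊(17·987)/1597⌋ − ⌊(16·987)/1597⌋ = ⌊16779/1597⌋ − ⌊15792/1597⌋ = 10 − 9 = 1
n=17: ⌊(18·987)/1597⌋ − ⌊(17·987)/1597⌋ = ⌊17766/1597⌋ − ⌊16779/1597⌋ = 11 − 10 = 1
n=18: ⌊(19·987)/1597⌋ − ⌊(18·987)/1597⌋ = ⌊18753/1597⌋ − ⌊17766/1597⌋ = 11 − 11 = 0
n=19: ⌊(20·987)/1597⌋ − ⌊(19·987)/1597⌋ = ⌊19740/1597⌋ − ⌊18753/1597⌋ = 12 − 11 = 1
n=20: ⌊(21·987)/1597⌋ − ⌊(20·987)/1597⌋ = ⌊20727/1597⌋ − ⌊19740/1597⌋ = 12 − 12 = 0
n=21: ⌊(22·987)/1597⌋ − ⌊(21·987)/1597⌋ = ⌊21714/1597⌋ − ⌊20727/1597⌋ = 13 − 12 = 1
n=22: ⌊(23·987)/1597⌋ − ⌊(22·987)/1597⌋ = ⌊22701/1597⌋ − ⌊21714/1597⌋ = 14 − 13 = 1
n=23: ⌊(24·987)/1597⌋ − ⌊(23·987)/1597⌋ = ⌊23688/1597⌋ − ⌊22701/1597⌋ = 14 − 14 = 0
n=24: ⌊(25·987)/1597⌋ − ⌊(24·987)/1597⌋ = ⌊24675/1597⌋ − ⌊23688/1597⌋ = 15 − 14 = 1
n=25: ⌊(26·987)/1597⌋ − ⌊(25·987)/1597⌋ = ⌊25662/1597⌋ − ⌊24675/1597⌋ = 16 − 15 = 1
n=26: ⌊(27·987)/1597⌋ − ⌊(26·987)/1597⌋ = ⌊26649/1597⌋ − ⌊25662/1597⌋ = 16 − 16 = 0
n=27: ⌊(28·987)/1597⌋ − ⌊(27·987)/1597⌋ = ⌊27636/1597⌋ − ⌊26649/1597⌋ = 17 − 16 = 1
n=28: ⌊(29·987)/1597⌋ − ⌊(28·987)/1597⌋ = ⌊28623/1597⌋ − ⌊27636/1597⌋ = 17 − 17 = 0
n=29: ⌊(30·987)/1597⌋ − ⌊(29·987)/1597⌋ = ⌊29610/1597⌋ − ⌊28623/1597⌋ = 18 − 17 = 1
n=30: ⌊(31·987)/1597⌋ − ⌊(30·987)/1597⌋ = ⌊30597/1597⌋ − ⌊29610/1597⌋ = 19 − 18 = 1
n=31: ⌊(32·987)/1597⌋ − ⌊(31·987)/1597⌋ = ⌊31584/1597⌋ − ⌊30597/1597⌋ = 19 − 19 = 0
n=32: ⌊(33·987)/1597⌋ − ⌊(32·987)/1597⌋ = ⌊32571/1597⌋ − ⌊31584/1597⌋ = 20 − 19 = 1
n=33: ⌊(34·987)/1597⌋ − ⌊(33·987)/1597⌋ = ⌊33558/1597⌋ − ⌊32571/1597⌋ = 21 − 20 = 1
n=34: ⌊(35·987)/1597⌋ − ⌊(34·987)/1597⌋ = ⌊34545/1597⌋ − ⌊33558/1597⌋ = 21 − 21 = 0
n=35: ⌊(36·987)/1597⌋ − ⌊(35·987)/1597⌋ = ⌊35532/1597⌋ − ⌊34545/1597⌋ = 22 − 21 = 1
n=36: ⌊(37·987)/1597⌋ − ⌊(36·987)/1597⌋ = ⌊36519/1597⌋ − ⌊35532/1597⌋ = 22 − 22 = 0
n=37: ⌊(38·987)/1597⌋ − ⌊(37·987)/1597⌋ = ⌊37506/1597⌋ − ⌊36519/1597⌋ = 23 − 22 = 1
n=38: ⌊(39·987)/1597⌋ − ⌊(38·987)/1597⌋ = ⌊38493/1597⌋ − ⌊37506/1597⌋ = 24 − 23 = 1
n=39: ⌊(40·987)/1597⌋ − ⌊(39·987)/1597⌋ = ⌊39480/1597⌋ − ⌊38493/1597⌋ = 24 − 24 = 0
n=40: ⌊(41·987)/1597⌋ − ⌊(40·987)/1597⌋ = ⌊40467/1597⌋ − ⌊39480/1597⌋ = 25 − 24 = 1
n=41: ⌊(42·987)/1597⌋ − ⌊(41·987)/1597⌋ = ⌊41454/1597⌋ − ⌊40467/1597⌋ = 25 − 25 = 0
n=42: ⌊(43·987)/1597⌋ − ⌊(42·987)/1597⌋ = ⌊42441/1597⌋ − ⌊41454/1597⌋ = 26 − 25 = 1
n=43: ⌊(44·987)/1597⌋ − ⌊(43·987)/1597⌋ = ⌊43428/1597⌋ − ⌊42441/1597⌋ = 27 − 26 = 1
n=44: ⌊(45·987)/1597⌋ − ⌊(44·987)/1597⌋ = ⌊44415/1597⌋ − ⌊43428/1597⌋ = 27 − 27 = 0
n=45: ⌊(46·987)/1597⌋ − ⌊(45·987)/1597⌋ = ⌊45402/1597⌋ − ⌊44415/1597⌋ = 28 − 27 = 1
n=46: ⌊(47·987)/1597⌋ − ⌊(46·987)/1597⌋ = ⌊46389/1597⌋ − ⌊45402/1597⌋ = 29 − 28 = 1
n=47: ⌊(48·987)/1597⌋ − ⌊(47·987)/1597⌋ = ⌊47376/1597⌋ − ⌊46389/1597⌋ = 29 − 29 = 0
n=48: ⌊(49·987)/1597⌋ − ⌊(48·987)/1597⌋ = ⌊48363/1597⌋ − ⌊47376/1597⌋ = 30 − 29 = 1
n=49: ⌊(50·987)/1597⌋ − ⌊(49·987)/1597⌋ = ⌊49350/1597⌋ − ⌊48363/1597⌋ = 30 − 30 = 0
n=50: ⌊(51·987)/1597⌋ − ⌊(50·987)/1597⌋ = ⌊50337/1597⌋ − ⌊49350/1597⌋ = 31 − 30 = 1
n=51: ⌊(52·987)/1597⌋ − ⌊(51·987)/1597⌋ = ⌊51324/1597⌋ − ⌊50337/1597⌋ = 32 − 31 = 1
n=52: ⌊(53·987)/1597⌋ − ⌊(52·987)/1597⌋ = ⌊52311/1597⌋ − ⌊51324/1597⌋ = 32 − 32 = 0
n=53: ⌊(54·987)/1597⌋ − ⌊(53·987)/1597⌋ = ⌊53298/1597⌋ − ⌊52311/1597⌋ = 33 − 32 = 1
n=54: ⌊(55·987)/1597⌋ − ⌊(54·987)/1597⌋ = ⌊54285/1597⌋ − ⌊53298/1597⌋ = 33 − 33 = 0
n=55: ⌊(56·987)/1597⌋ − ⌊(55·987)/1597⌋ = ⌊55272/1597⌋ − ⌊54285/1597⌋ = 34 − 33 = 1
n=56: ⌊(57·987)/1597⌋ − ⌊(56·987)/1597⌋ = ⌊56259/1597⌋ − ⌊55272/1597⌋ = 35 − 34 = 1
n=57: ⌊(58·987)/1597⌋ − ⌊(57·987)/1597⌋ = ⌊57246/1597⌋ − ⌊56259/1597⌋ = 35 − 35 = 0
n=58: ⌊(59·987)/1597⌋ − ⌊(58·987)/1597⌋ = ⌊58233/1597⌋ − ⌊57246/1597⌋ = 36 − 35 = 1
n=59: ⌊(60·987)/1597⌋ − ⌊(59·987)/1597⌋ = ⌊59220/1597⌋ − ⌊58233/1597⌋ = 37 − 36 = 1
n=60: ⌊(61·987)/1597⌋ − ⌊(60·987)/1597⌋ = ⌊60207/1597⌋ − ⌊59220/1597⌋ = 37 − 37 = 0
n=61: ⌊(62·987)/1597⌋ − ⌊(61·987)/1597⌋ = ⌊61194/1597⌋ − ⌊60207/1597⌋ = 38 − 37 = 1
n=62: ⌊(63·987)/1597⌋ − ⌊(62·987)/1597⌋ = ⌊62181/1597⌋ − ⌊61194/1597⌋ = 38 − 38 = 0
n=63: ⌊(64·987)/1597⌋ − ⌊(63·987)/1597⌋ = ⌊63168/1597⌋ − ⌊62181/1597⌋ = 39 − 38 = 1
n=64: ⌊(65·987)/1597⌋ − ⌊(64·987)/1597⌋ = ⌊64155/1597⌋ − ⌊63168/1597⌋ = 40 − 39 = 1
n=65: ⌊(66·987)/1597⌋ − ⌊(65·987)/1597⌋ = ⌊65142/1597⌋ − ⌊64155/1597⌋ = 40 − 40 = 0
n=66: ⌊(67·987)/1597⌋ − ⌊(66·987)/1597⌋ = ⌊66129/1597⌋ − ⌊65142/1597⌋ = 41 − 40 = 1
n=67: ⌊(68·987)/1597⌋ − ⌊(67·987)/1597⌋ = ⌊67116/1597⌋ − ⌊66129/1597⌋ = 42 − 41 = 1
n=68: ⌊(69·987)/1597⌋ − ⌊(68·987)/1597⌋ = ⌊68103/1597⌋ − ⌊67116/1597⌋ = 42 − 42 = 0
n=69: ⌊(70·987)/1597⌋ − ⌊(69·987)/1597⌋ = ⌊69090/1597⌋ − ⌊68103/1597⌋ = 43 − 42 = 1
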